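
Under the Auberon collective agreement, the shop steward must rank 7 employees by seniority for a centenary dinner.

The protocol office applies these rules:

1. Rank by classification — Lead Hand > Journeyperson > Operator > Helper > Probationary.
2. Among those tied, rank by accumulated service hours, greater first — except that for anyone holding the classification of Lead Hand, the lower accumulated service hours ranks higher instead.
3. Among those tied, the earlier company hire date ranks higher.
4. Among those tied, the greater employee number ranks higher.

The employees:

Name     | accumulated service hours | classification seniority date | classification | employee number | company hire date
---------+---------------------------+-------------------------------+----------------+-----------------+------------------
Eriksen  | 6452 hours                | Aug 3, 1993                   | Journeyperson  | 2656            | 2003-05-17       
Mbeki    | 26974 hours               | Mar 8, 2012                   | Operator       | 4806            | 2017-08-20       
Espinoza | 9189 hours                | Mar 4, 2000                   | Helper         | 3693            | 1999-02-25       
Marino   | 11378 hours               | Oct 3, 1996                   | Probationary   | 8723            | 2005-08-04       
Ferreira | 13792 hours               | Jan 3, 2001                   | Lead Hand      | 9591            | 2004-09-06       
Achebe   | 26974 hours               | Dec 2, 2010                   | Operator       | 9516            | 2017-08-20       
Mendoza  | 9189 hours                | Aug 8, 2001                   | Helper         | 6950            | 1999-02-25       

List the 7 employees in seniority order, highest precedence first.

By classification: Ferreira (Lead Hand); then Eriksen (Journeyperson); then Achebe and Mbeki (Operator); then Mendoza and Espinoza (Helper); then Marino (Probationary).
Achebe and Mbeki both have accumulated service hours 26974 hours, so the next rule applies.
Achebe and Mbeki both have company hire date 2017-08-20, so the next rule applies.
Among Achebe and Mbeki, by employee number (higher first): Achebe (9516) before Mbeki (4806).
Mendoza and Espinoza both have accumulated service hours 9189 hours, so the next rule applies.
Mendoza and Espinoza both have company hire date 1999-02-25, so the next rule applies.
Among Mendoza and Espinoza, by employee number (higher first): Mendoza (6950) before Espinoza (3693).
Full order: Ferreira, Eriksen, Achebe, Mbeki, Mendoza, Espinoza, Marino.

Ferreira, Eriksen, Achebe, Mbeki, Mendoza, Espinoza, Marino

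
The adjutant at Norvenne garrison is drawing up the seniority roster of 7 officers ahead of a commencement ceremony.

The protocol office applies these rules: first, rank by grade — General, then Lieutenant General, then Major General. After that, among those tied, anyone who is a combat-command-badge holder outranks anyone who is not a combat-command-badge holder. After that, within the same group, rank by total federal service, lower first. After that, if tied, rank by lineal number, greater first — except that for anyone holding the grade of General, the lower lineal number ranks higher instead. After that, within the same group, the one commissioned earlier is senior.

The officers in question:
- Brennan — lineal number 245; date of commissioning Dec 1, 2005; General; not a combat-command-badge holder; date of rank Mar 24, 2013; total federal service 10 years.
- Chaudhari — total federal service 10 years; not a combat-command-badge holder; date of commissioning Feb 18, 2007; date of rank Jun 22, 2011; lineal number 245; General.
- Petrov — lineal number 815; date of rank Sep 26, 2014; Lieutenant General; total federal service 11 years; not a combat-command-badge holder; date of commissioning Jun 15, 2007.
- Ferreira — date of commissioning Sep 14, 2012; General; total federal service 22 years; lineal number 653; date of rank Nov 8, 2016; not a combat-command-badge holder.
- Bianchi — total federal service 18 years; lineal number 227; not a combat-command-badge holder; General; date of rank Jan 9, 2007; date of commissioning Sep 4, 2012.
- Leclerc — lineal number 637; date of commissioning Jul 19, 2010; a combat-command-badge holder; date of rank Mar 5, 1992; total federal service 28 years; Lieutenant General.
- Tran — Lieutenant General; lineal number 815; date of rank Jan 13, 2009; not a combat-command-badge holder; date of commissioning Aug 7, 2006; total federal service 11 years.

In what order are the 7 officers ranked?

Brennan, Chaudhari, Bianchi, Ferreira, Leclerc, Tran, Petrov

By grade: Brennan, Chaudhari, Bianchi and Ferreira (General); then Leclerc, Tran and Petrov (Lieutenant General).
Brennan, Chaudhari, Bianchi and Ferreira are each not a combat-command-badge holder, so the next rule applies.
Among Brennan, Chaudhari, Bianchi and Ferreira, by total federal service (lower first): Brennan and Chaudhari (10 years) before Bianchi (18 years) before Ferreira (22 years).
Brennan and Chaudhari both have lineal number 245, so the next rule applies.
Among Brennan and Chaudhari, by date of commissioning (earlier first): Brennan (Dec 1, 2005) before Chaudhari (Feb 18, 2007).
Among Leclerc, Tran and Petrov, a combat-command-badge holder before not a combat-command-badge holder: Leclerc (a combat-command-badge holder) before Tran and Petrov (not a combat-command-badge holder).
Tran and Petrov both have total federal service 11 years, so the next rule applies.
Tran and Petrov both have lineal number 815, so the next rule applies.
Among Tran and Petrov, by date of commissioning (earlier first): Tran (Aug 7, 2006) before Petrov (Jun 15, 2007).
Full order: Brennan, Chaudhari, Bianchi, Ferreira, Leclerc, Tran, Petrov.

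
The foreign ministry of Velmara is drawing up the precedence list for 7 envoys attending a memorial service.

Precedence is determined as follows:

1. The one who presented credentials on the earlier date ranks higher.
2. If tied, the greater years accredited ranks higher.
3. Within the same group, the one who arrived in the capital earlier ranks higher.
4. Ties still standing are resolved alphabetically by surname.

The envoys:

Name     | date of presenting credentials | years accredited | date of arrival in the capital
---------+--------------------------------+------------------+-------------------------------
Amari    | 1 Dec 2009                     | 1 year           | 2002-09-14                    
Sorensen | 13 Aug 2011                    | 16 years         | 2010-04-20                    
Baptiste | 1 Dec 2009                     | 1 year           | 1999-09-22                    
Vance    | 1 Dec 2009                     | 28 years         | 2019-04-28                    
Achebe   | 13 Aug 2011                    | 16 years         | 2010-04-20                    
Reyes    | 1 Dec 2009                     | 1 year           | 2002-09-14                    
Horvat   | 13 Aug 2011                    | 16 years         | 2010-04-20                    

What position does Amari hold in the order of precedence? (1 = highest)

By date of presenting credentials (earlier first): Vance, Baptiste, Amari and Reyes (each 1 Dec 2009); then Achebe, Horvat and Sorensen (each 13 Aug 2011).
Among Vance, Baptiste, Amari and Reyes, by years accredited (higher first): Vance (28 years) before Baptiste, Amari and Reyes (1 year).
Among Baptiste, Amari and Reyes, by date of arrival in the capital (earlier first): Baptiste (1999-09-22) before Amari and Reyes (2002-09-14).
Among Amari and Reyes, alphabetically by surname: Amari before Reyes.
Achebe, Horvat and Sorensen all have years accredited 16 years, so the next rule applies.
Achebe, Horvat and Sorensen all have date of arrival in the capital 2010-04-20, so the next rule applies.
Among Achebe, Horvat and Sorensen, alphabetically by surname: Achebe before Horvat before Sorensen.
Order: Vance, Baptiste, Amari, Reyes, Achebe, Horvat, Sorensen. So position 3.

3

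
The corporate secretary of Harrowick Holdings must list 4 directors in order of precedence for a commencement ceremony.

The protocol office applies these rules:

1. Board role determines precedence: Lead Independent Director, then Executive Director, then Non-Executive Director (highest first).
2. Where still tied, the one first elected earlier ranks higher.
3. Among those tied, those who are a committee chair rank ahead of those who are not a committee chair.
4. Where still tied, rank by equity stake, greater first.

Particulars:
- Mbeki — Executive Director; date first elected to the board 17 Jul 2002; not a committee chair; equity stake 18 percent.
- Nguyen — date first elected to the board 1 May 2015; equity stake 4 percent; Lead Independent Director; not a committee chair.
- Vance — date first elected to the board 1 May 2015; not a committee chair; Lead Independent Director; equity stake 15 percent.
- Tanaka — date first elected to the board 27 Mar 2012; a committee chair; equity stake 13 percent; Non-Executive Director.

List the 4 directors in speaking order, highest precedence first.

By board role: Vance and Nguyen (Lead Independent Director); then Mbeki (Executive Director); then Tanaka (Non-Executive Director).
Vance and Nguyen both have date first elected to the board 1 May 2015, so the next rule applies.
Vance and Nguyen are each not a committee chair, so the next rule applies.
Among Vance and Nguyen, by equity stake (higher first): Vance (15 percent) before Nguyen (4 percent).
Full order: Vance, Nguyen, Mbeki, Tanaka.

Vance, Nguyen, Mbeki, Tanaka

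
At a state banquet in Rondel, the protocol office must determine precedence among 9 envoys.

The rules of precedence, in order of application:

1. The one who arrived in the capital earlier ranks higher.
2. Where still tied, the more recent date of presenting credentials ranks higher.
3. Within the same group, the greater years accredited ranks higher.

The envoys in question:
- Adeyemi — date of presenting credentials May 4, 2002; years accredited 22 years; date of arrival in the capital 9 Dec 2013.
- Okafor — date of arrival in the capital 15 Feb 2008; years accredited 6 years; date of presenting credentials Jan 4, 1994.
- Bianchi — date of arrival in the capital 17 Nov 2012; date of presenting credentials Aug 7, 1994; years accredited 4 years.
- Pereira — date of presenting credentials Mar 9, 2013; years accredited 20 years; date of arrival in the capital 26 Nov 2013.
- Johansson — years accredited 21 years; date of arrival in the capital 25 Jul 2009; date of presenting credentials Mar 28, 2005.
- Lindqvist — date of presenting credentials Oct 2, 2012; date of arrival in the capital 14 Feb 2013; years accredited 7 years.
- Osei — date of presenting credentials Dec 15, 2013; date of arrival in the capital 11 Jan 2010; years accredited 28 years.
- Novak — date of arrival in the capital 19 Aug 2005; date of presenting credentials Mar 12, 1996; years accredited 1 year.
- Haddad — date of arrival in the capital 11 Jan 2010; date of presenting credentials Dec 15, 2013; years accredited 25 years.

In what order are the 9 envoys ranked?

By date of arrival in the capital (earlier first): Novak (19 Aug 2005); then Okafor (15 Feb 2008); then Johansson (25 Jul 2009); then Osei and Haddad (both 11 Jan 2010); then Bianchi (17 Nov 2012); then Lindqvist (14 Feb 2013); then Pereira (26 Nov 2013); then Adeyemi (9 Dec 2013).
Osei and Haddad both have date of presenting credentials Dec 15, 2013, so the next rule applies.
Among Osei and Haddad, by years accredited (higher first): Osei (28 years) before Haddad (25 years).
Full order: Novak, Okafor, Johansson, Osei, Haddad, Bianchi, Lindqvist, Pereira, Adeyemi.

Novak, Okafor, Johansson, Osei, Haddad, Bianchi, Lindqvist, Pereira, Adeyemi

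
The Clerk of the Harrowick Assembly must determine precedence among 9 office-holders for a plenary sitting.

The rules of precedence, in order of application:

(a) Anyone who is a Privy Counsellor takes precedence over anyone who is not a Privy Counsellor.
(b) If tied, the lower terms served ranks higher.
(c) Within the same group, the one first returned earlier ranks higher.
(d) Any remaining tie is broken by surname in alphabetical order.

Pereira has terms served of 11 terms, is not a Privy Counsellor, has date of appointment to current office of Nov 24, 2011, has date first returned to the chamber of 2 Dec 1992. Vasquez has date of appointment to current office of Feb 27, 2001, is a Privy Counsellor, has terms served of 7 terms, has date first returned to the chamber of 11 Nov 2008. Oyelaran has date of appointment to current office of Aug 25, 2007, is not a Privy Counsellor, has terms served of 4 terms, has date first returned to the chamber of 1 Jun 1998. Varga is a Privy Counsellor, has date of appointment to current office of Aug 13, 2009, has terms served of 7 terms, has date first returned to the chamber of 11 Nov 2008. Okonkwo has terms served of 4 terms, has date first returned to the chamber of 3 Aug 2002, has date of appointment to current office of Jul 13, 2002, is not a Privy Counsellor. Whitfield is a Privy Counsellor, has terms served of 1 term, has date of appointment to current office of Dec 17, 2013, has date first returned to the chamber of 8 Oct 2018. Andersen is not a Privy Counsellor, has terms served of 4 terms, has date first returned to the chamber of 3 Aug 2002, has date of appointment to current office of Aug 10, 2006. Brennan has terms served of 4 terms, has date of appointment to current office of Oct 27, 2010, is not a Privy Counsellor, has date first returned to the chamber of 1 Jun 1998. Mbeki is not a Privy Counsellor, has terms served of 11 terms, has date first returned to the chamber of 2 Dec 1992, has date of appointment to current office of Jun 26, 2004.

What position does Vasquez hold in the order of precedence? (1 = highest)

3

By the first rule: Whitfield, Varga and Vasquez (each a Privy Counsellor); then Brennan, Oyelaran, Andersen, Okonkwo, Mbeki and Pereira (each not a Privy Counsellor).
Among Whitfield, Varga and Vasquez, by terms served (lower first): Whitfield (1 term) before Varga and Vasquez (7 terms).
Varga and Vasquez both have date first returned to the chamber 11 Nov 2008, so the next rule applies.
Among Varga and Vasquez, alphabetically by surname: Varga before Vasquez.
Among Brennan, Oyelaran, Andersen, Okonkwo, Mbeki and Pereira, by terms served (lower first): Brennan, Oyelaran, Andersen and Okonkwo (4 terms) before Mbeki and Pereira (11 terms).
Among Brennan, Oyelaran, Andersen and Okonkwo, by date first returned to the chamber (earlier first): Brennan and Oyelaran (1 Jun 1998) before Andersen and Okonkwo (3 Aug 2002).
Among Brennan and Oyelaran, alphabetically by surname: Brennan before Oyelaran.
Among Andersen and Okonkwo, alphabetically by surname: Andersen before Okonkwo.
Mbeki and Pereira both have date first returned to the chamber 2 Dec 1992, so the next rule applies.
Among Mbeki and Pereira, alphabetically by surname: Mbeki before Pereira.
Order: Whitfield, Varga, Vasquez, Brennan, Oyelaran, Andersen, Okonkwo, Mbeki, Pereira. So position 3.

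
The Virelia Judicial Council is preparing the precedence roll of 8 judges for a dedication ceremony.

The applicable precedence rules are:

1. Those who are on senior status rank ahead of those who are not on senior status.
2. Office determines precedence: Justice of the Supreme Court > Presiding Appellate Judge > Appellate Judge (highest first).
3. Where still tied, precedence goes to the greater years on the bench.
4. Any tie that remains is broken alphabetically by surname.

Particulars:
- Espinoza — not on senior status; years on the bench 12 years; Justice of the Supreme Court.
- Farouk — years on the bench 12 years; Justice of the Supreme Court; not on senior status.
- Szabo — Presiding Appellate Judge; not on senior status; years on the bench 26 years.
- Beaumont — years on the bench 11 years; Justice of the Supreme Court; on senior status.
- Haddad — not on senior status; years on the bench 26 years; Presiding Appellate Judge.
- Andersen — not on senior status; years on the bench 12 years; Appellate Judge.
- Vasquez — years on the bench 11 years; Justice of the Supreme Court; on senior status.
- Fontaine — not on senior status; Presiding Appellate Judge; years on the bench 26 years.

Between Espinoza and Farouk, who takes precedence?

Espinoza

By the first rule: Beaumont and Vasquez (both on senior status); then Espinoza, Farouk, Fontaine, Haddad, Szabo and Andersen (each not on senior status).
Beaumont and Vasquez are each Justice of the Supreme Court, so the next rule applies.
Beaumont and Vasquez both have years on the bench 11 years, so the next rule applies.
Among Beaumont and Vasquez, alphabetically by surname: Beaumont before Vasquez.
Among Espinoza, Farouk, Fontaine, Haddad, Szabo and Andersen, by office: Espinoza and Farouk (Justice of the Supreme Court) before Fontaine, Haddad and Szabo (Presiding Appellate Judge) before Andersen (Appellate Judge).
Espinoza and Farouk both have years on the bench 12 years, so the next rule applies.
Among Espinoza and Farouk, alphabetically by surname: Espinoza before Farouk.
Fontaine, Haddad and Szabo all have years on the bench 26 years, so the next rule applies.
Among Fontaine, Haddad and Szabo, alphabetically by surname: Fontaine before Haddad before Szabo.
So Espinoza takes precedence.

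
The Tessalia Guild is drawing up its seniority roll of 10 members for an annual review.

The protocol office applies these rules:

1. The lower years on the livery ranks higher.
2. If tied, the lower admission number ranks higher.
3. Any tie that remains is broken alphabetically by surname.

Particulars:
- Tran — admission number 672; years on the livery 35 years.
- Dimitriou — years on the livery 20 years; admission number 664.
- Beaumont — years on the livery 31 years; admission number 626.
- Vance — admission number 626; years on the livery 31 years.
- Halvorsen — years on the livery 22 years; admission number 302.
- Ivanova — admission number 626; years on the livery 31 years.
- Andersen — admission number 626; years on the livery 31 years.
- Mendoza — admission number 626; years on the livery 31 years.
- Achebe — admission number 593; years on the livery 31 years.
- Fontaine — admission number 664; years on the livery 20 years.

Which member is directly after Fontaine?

Halvorsen

By years on the livery (lower first): Dimitriou and Fontaine (both 20 years); then Halvorsen (22 years); then Achebe, Andersen, Beaumont, Ivanova, Mendoza and Vance (each 31 years); then Tran (35 years).
Dimitriou and Fontaine both have admission number 664, so the next rule applies.
Among Dimitriou and Fontaine, alphabetically by surname: Dimitriou before Fontaine.
Among Achebe, Andersen, Beaumont, Ivanova, Mendoza and Vance, by admission number (lower first): Achebe (593) before Andersen, Beaumont, Ivanova, Mendoza and Vance (626).
Among Andersen, Beaumont, Ivanova, Mendoza and Vance, alphabetically by surname: Andersen before Beaumont before Ivanova before Mendoza before Vance.
Order: Dimitriou, Fontaine, Halvorsen, Achebe, Andersen, Beaumont, Ivanova, Mendoza, Vance, Tran.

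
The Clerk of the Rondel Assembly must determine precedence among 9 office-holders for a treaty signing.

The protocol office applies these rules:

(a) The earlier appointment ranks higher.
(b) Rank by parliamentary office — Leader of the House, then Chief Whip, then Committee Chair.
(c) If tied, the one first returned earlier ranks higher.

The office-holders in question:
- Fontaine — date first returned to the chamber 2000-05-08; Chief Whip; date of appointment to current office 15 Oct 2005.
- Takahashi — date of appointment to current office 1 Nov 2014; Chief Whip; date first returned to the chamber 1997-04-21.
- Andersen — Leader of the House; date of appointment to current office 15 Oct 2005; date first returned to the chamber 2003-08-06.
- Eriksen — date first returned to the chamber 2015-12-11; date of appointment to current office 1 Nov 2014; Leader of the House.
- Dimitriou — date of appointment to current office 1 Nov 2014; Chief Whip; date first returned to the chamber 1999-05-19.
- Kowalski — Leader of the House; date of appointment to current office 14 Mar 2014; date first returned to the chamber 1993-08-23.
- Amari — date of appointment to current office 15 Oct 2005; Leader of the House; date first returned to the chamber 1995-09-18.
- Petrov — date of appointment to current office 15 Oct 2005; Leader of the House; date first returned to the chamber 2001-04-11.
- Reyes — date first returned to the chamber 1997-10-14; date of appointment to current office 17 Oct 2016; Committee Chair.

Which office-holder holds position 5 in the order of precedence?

Kowalski

By date of appointment to current office (earlier first): Amari, Petrov, Andersen and Fontaine (each 15 Oct 2005); then Kowalski (14 Mar 2014); then Eriksen, Takahashi and Dimitriou (each 1 Nov 2014); then Reyes (17 Oct 2016).
Among Amari, Petrov, Andersen and Fontaine, by parliamentary office: Amari, Petrov and Andersen (Leader of the House) before Fontaine (Chief Whip).
Among Amari, Petrov and Andersen, by date first returned to the chamber (earlier first): Amari (1995-09-18) before Petrov (2001-04-11) before Andersen (2003-08-06).
Among Eriksen, Takahashi and Dimitriou, by parliamentary office: Eriksen (Leader of the House) before Takahashi and Dimitriou (Chief Whip).
Among Takahashi and Dimitriou, by date first returned to the chamber (earlier first): Takahashi (1997-04-21) before Dimitriou (1999-05-19).
Order: Amari, Petrov, Andersen, Fontaine, Kowalski, Eriksen, Takahashi, Dimitriou, Reyes.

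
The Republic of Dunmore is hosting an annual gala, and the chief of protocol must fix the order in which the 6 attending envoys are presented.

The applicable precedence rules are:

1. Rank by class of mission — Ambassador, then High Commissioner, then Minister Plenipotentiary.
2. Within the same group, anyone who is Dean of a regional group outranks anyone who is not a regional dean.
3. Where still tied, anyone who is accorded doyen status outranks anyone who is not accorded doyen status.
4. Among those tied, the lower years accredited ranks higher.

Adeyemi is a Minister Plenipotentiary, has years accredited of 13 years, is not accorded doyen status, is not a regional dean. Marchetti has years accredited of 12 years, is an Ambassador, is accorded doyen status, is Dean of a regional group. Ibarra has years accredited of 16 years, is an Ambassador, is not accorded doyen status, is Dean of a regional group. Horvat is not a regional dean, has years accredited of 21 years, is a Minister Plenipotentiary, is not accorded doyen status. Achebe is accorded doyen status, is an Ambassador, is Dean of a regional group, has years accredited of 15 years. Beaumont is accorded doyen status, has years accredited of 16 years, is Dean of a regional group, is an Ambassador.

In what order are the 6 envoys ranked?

Marchetti, Achebe, Beaumont, Ibarra, Adeyemi, Horvat

By class of mission: Marchetti, Achebe, Beaumont and Ibarra (Ambassador); then Adeyemi and Horvat (Minister Plenipotentiary).
Marchetti, Achebe, Beaumont and Ibarra are each Dean of a regional group, so the next rule applies.
Among Marchetti, Achebe, Beaumont and Ibarra, accorded doyen status before not accorded doyen status: Marchetti, Achebe and Beaumont (accorded doyen status) before Ibarra (not accorded doyen status).
Among Marchetti, Achebe and Beaumont, by years accredited (lower first): Marchetti (12 years) before Achebe (15 years) before Beaumont (16 years).
Adeyemi and Horvat are each not a regional dean, so the next rule applies.
Adeyemi and Horvat are each not accorded doyen status, so the next rule applies.
Among Adeyemi and Horvat, by years accredited (lower first): Adeyemi (13 years) before Horvat (21 years).
Full order: Marchetti, Achebe, Beaumont, Ibarra, Adeyemi, Horvat.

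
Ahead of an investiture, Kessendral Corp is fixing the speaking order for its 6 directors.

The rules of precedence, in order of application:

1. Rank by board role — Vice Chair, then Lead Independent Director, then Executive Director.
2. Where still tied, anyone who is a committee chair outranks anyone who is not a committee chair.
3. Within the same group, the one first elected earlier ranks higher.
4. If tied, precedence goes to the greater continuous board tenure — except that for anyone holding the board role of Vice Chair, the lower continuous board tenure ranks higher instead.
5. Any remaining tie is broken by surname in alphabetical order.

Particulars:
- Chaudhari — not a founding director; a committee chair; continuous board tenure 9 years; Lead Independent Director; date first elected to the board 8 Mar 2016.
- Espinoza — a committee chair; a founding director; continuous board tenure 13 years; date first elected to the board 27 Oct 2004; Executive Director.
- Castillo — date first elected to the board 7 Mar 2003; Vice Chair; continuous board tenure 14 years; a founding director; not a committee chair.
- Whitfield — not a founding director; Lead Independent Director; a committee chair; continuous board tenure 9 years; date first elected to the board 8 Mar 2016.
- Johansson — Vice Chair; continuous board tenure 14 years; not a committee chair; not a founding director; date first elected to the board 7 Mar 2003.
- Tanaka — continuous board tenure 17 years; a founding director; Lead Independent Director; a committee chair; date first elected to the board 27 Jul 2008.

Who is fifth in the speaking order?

Whitfield

By board role: Castillo and Johansson (Vice Chair); then Tanaka, Chaudhari and Whitfield (Lead Independent Director); then Espinoza (Executive Director).
Castillo and Johansson are each not a committee chair, so the next rule applies.
Castillo and Johansson both have date first elected to the board 7 Mar 2003, so the next rule applies.
Castillo and Johansson both have continuous board tenure 14 years, so the next rule applies.
Among Castillo and Johansson, alphabetically by surname: Castillo before Johansson.
Tanaka, Chaudhari and Whitfield are each a committee chair, so the next rule applies.
Among Tanaka, Chaudhari and Whitfield, by date first elected to the board (earlier first): Tanaka (27 Jul 2008) before Chaudhari and Whitfield (8 Mar 2016).
Chaudhari and Whitfield both have continuous board tenure 9 years, so the next rule applies.
Among Chaudhari and Whitfield, alphabetically by surname: Chaudhari before Whitfield.
Order: Castillo, Johansson, Tanaka, Chaudhari, Whitfield, Espinoza.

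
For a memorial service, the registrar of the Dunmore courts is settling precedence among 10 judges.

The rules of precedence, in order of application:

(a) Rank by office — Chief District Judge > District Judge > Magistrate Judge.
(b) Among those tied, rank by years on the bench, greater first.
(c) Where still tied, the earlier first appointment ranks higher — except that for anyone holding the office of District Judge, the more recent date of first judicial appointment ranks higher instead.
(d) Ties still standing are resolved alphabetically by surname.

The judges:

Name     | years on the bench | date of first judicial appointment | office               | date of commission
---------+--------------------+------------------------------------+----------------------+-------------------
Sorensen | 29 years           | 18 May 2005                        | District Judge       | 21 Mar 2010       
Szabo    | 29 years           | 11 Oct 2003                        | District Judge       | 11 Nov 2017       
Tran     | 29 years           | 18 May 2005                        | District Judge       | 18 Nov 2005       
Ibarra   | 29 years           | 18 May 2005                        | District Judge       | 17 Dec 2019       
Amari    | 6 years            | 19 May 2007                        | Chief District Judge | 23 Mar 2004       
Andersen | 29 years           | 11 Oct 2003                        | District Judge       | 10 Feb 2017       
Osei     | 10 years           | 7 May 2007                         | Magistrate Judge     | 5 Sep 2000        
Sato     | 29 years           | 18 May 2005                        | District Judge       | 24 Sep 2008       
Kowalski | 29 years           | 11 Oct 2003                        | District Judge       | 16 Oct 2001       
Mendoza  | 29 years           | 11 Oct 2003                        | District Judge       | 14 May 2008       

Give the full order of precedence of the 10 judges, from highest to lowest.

By office: Amari (Chief District Judge); then Ibarra, Sato, Sorensen, Tran, Andersen, Kowalski, Mendoza and Szabo (District Judge); then Osei (Magistrate Judge).
Ibarra, Sato, Sorensen, Tran, Andersen, Kowalski, Mendoza and Szabo all have years on the bench 29 years, so the next rule applies.
Among Ibarra, Sato, Sorensen, Tran, Andersen, Kowalski, Mendoza and Szabo, by date of first judicial appointment (later first) (reversed rule for this group): Ibarra, Sato, Sorensen and Tran (18 May 2005) before Andersen, Kowalski, Mendoza and Szabo (11 Oct 2003).
Among Ibarra, Sato, Sorensen and Tran, alphabetically by surname: Ibarra before Sato before Sorensen before Tran.
Among Andersen, Kowalski, Mendoza and Szabo, alphabetically by surname: Andersen before Kowalski before Mendoza before Szabo.
Full order: Amari, Ibarra, Sato, Sorensen, Tran, Andersen, Kowalski, Mendoza, Szabo, Osei.

Amari, Ibarra, Sato, Sorensen, Tran, Andersen, Kowalski, Mendoza, Szabo, Osei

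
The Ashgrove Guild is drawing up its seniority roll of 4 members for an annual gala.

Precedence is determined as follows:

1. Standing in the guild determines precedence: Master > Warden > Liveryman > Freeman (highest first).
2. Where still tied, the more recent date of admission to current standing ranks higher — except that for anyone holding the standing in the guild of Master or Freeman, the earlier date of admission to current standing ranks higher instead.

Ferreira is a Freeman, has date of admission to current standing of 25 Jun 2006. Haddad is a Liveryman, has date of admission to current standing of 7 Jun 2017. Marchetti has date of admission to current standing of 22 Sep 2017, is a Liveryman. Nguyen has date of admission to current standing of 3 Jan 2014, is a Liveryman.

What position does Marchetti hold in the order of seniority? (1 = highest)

By standing in the guild: Marchetti, Haddad and Nguyen (Liveryman); then Ferreira (Freeman).
Among Marchetti, Haddad and Nguyen, by date of admission to current standing (later first): Marchetti (22 Sep 2017) before Haddad (7 Jun 2017) before Nguyen (3 Jan 2014).
Order: Marchetti, Haddad, Nguyen, Ferreira. So position 1.

1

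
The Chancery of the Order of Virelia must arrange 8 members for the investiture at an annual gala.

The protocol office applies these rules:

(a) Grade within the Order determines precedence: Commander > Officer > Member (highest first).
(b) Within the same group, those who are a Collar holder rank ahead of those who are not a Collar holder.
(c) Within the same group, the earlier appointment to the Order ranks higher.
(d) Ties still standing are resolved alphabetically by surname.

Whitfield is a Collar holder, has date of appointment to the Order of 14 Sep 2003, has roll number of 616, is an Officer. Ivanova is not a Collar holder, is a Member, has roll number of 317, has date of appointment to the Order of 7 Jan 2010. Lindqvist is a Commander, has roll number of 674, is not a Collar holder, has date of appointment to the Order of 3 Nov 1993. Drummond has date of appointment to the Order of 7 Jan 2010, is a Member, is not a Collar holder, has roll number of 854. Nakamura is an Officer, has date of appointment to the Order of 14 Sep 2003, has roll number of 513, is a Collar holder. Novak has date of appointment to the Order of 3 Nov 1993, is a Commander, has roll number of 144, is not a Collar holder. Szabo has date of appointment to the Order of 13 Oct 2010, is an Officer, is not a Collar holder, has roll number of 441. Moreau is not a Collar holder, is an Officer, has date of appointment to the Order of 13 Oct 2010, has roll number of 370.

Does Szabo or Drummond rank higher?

Szabo

By grade within the Order: Lindqvist and Novak (Commander); then Nakamura, Whitfield, Moreau and Szabo (Officer); then Drummond and Ivanova (Member).
Lindqvist and Novak are each not a Collar holder, so the next rule applies.
Lindqvist and Novak both have date of appointment to the Order 3 Nov 1993, so the next rule applies.
Among Lindqvist and Novak, alphabetically by surname: Lindqvist before Novak.
Among Nakamura, Whitfield, Moreau and Szabo, a Collar holder before not a Collar holder: Nakamura and Whitfield (a Collar holder) before Moreau and Szabo (not a Collar holder).
Nakamura and Whitfield both have date of appointment to the Order 14 Sep 2003, so the next rule applies.
Among Nakamura and Whitfield, alphabetically by surname: Nakamura before Whitfield.
Moreau and Szabo both have date of appointment to the Order 13 Oct 2010, so the next rule applies.
Among Moreau and Szabo, alphabetically by surname: Moreau before Szabo.
Drummond and Ivanova are each not a Collar holder, so the next rule applies.
Drummond and Ivanova both have date of appointment to the Order 7 Jan 2010, so the next rule applies.
Among Drummond and Ivanova, alphabetically by surname: Drummond before Ivanova.
So Szabo takes precedence.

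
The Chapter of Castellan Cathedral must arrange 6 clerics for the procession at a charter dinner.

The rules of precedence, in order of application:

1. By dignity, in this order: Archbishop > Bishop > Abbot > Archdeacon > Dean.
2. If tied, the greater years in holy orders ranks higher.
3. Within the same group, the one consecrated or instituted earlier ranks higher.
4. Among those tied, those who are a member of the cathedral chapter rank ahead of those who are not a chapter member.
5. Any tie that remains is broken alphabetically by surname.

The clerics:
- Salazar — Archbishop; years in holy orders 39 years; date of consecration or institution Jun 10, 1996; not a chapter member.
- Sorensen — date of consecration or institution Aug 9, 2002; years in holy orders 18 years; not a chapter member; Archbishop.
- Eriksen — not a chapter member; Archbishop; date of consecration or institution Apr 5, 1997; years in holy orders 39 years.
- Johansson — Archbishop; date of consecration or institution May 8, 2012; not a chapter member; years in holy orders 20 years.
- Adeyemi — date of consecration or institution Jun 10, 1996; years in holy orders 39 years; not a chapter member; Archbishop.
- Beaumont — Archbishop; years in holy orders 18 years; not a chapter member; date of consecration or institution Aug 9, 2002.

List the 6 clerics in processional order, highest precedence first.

By dignity: Adeyemi, Salazar, Eriksen, Johansson, Beaumont and Sorensen (Archbishop).
Among Adeyemi, Salazar, Eriksen, Johansson, Beaumont and Sorensen, by years in holy orders (higher first): Adeyemi, Salazar and Eriksen (39 years) before Johansson (20 years) before Beaumont and Sorensen (18 years).
Among Adeyemi, Salazar and Eriksen, by date of consecration or institution (earlier first): Adeyemi and Salazar (Jun 10, 1996) before Eriksen (Apr 5, 1997).
Adeyemi and Salazar are each not a chapter member, so the next rule applies.
Among Adeyemi and Salazar, alphabetically by surname: Adeyemi before Salazar.
Beaumont and Sorensen both have date of consecration or institution Aug 9, 2002, so the next rule applies.
Beaumont and Sorensen are each not a chapter member, so the next rule applies.
Among Beaumont and Sorensen, alphabetically by surname: Beaumont before Sorensen.
Full order: Adeyemi, Salazar, Eriksen, Johansson, Beaumont, Sorensen.

Adeyemi, Salazar, Eriksen, Johansson, Beaumont, Sorensen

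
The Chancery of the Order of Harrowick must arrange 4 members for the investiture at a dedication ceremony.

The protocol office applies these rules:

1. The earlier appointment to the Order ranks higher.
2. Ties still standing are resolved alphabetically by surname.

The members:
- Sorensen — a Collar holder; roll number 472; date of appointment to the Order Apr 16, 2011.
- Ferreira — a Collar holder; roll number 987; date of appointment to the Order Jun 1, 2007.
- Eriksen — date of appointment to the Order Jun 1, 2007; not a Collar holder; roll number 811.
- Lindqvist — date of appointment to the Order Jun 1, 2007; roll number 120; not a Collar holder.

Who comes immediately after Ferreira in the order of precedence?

By date of appointment to the Order (earlier first): Eriksen, Ferreira and Lindqvist (each Jun 1, 2007); then Sorensen (Apr 16, 2011).
Among Eriksen, Ferreira and Lindqvist, alphabetically by surname: Eriksen before Ferreira before Lindqvist.
Order: Eriksen, Ferreira, Lindqvist, Sorensen.

Lindqvist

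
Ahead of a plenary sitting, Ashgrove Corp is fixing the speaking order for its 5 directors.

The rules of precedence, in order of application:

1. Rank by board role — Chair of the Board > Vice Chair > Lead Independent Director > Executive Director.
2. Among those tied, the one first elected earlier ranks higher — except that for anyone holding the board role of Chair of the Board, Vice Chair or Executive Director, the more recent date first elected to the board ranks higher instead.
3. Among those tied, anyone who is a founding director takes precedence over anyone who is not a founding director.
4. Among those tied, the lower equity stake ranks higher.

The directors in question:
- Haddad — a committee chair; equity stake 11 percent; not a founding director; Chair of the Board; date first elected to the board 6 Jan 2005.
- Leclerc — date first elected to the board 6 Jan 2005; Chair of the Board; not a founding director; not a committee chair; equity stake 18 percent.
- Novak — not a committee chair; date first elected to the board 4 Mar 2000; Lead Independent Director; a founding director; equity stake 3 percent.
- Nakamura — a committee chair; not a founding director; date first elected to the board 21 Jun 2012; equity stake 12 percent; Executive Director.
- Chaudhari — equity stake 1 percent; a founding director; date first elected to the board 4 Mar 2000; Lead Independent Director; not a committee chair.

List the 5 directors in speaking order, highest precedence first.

By board role: Haddad and Leclerc (Chair of the Board); then Chaudhari and Novak (Lead Independent Director); then Nakamura (Executive Director).
Haddad and Leclerc both have date first elected to the board 6 Jan 2005, so the next rule applies.
Haddad and Leclerc are each not a founding director, so the next rule applies.
Among Haddad and Leclerc, by equity stake (lower first): Haddad (11 percent) before Leclerc (18 percent).
Chaudhari and Novak both have date first elected to the board 4 Mar 2000, so the next rule applies.
Chaudhari and Novak are each a founding director, so the next rule applies.
Among Chaudhari and Novak, by equity stake (lower first): Chaudhari (1 percent) before Novak (3 percent).
Full order: Haddad, Leclerc, Chaudhari, Novak, Nakamura.

Haddad, Leclerc, Chaudhari, Novak, Nakamura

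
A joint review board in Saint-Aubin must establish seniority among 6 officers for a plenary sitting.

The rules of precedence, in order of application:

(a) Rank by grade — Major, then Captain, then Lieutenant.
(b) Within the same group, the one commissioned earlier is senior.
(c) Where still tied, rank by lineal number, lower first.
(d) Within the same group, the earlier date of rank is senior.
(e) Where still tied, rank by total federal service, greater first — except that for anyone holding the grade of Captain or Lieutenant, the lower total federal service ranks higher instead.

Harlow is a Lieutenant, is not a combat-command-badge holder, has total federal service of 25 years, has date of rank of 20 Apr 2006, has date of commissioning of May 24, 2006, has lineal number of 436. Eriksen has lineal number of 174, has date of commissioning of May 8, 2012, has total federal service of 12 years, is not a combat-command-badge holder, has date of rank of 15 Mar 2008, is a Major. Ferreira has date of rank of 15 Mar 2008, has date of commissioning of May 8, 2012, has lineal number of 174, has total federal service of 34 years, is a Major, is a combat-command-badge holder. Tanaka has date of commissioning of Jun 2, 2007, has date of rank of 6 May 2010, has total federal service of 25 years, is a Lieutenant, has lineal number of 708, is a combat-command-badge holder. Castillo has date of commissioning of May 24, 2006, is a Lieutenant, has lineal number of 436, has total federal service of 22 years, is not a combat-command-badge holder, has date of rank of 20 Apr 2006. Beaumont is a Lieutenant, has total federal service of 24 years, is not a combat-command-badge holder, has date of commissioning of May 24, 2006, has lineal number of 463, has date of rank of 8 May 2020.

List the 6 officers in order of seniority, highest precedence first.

By grade: Ferreira and Eriksen (Major); then Castillo, Harlow, Beaumont and Tanaka (Lieutenant).
Ferreira and Eriksen both have date of commissioning May 8, 2012, so the next rule applies.
Ferreira and Eriksen both have lineal number 174, so the next rule applies.
Ferreira and Eriksen both have date of rank 15 Mar 2008, so the next rule applies.
Among Ferreira and Eriksen, by total federal service (higher first): Ferreira (34 years) before Eriksen (12 years).
Among Castillo, Harlow, Beaumont and Tanaka, by date of commissioning (earlier first): Castillo, Harlow and Beaumont (May 24, 2006) before Tanaka (Jun 2, 2007).
Among Castillo, Harlow and Beaumont, by lineal number (lower first): Castillo and Harlow (436) before Beaumont (463).
Castillo and Harlow both have date of rank 20 Apr 2006, so the next rule applies.
Among Castillo and Harlow, by total federal service (lower first) (reversed rule for this group): Castillo (22 years) before Harlow (25 years).
Full order: Ferreira, Eriksen, Castillo, Harlow, Beaumont, Tanaka.

Ferreira, Eriksen, Castillo, Harlow, Beaumont, Tanaka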